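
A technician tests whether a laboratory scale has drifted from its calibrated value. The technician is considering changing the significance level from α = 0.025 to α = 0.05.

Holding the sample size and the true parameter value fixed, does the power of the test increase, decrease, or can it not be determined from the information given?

It increases.

Relaxing α lowers the evidence threshold; under Ha, outcomes that previously fell short now trigger rejection.
Since power = 1 − β and β decreases, power increases.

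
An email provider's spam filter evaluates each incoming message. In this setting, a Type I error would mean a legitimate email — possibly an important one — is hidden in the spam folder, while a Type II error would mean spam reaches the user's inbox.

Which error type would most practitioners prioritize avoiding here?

Type I error

The Type I consequence (a legitimate email — possibly an important one — is hidden in the spam folder) is more severe than the Type II consequence (spam reaches the user's inbox).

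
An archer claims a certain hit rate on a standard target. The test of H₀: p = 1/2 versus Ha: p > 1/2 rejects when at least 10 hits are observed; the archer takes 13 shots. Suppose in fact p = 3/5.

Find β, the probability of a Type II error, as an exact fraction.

202983472/244140625

Under the alternative p = 3/5, S ~ Binomial(13, 3/5); β is the probability the test does not reject, P(S < 10).
Adding the binomial probabilities P(S=0)+…+P(S=9) at p = 3/5 gives 202983472/244140625.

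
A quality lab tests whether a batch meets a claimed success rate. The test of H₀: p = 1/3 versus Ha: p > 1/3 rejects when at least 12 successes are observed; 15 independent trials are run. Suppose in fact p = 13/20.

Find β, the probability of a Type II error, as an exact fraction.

β = P(fail to reject H₀ | Ha true) = P(X ≤ 11 | p = 13/20), X ~ Binomial(15, 13/20).
Adding the binomial probabilities P(X=0)+…+P(X=11) at p = 13/20 gives 6777270377107586237/8192000000000000000.

6777270377107586237/8192000000000000000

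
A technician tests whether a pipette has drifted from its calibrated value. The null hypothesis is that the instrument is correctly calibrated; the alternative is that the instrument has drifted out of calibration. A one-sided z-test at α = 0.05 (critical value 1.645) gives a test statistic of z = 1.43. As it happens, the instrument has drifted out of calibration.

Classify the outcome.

Since z = 1.43 ≤ z* = 1.645, H₀ is not rejected.
H₀ is false (actually the instrument has drifted out of calibration).
Failing to reject a false H₀ is a Type II error.

Type II error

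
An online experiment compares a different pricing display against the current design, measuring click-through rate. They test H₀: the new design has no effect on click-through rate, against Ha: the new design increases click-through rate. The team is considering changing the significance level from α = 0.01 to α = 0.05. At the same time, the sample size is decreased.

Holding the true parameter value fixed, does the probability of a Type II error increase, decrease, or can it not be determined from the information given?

Cannot be determined from the information given.

The first change alone would make β decrease; the second alone would make β increase. Which effect dominates depends on the magnitudes, which are not given.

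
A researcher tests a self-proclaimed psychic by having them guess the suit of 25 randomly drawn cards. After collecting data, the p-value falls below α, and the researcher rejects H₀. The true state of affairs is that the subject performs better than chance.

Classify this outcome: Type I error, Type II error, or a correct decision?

The conventional null hypothesis here is that the subject is guessing at random (p = 1/4).
The test rejected a false H₀ — the decision matches the true state.

Neither — the decision is correct.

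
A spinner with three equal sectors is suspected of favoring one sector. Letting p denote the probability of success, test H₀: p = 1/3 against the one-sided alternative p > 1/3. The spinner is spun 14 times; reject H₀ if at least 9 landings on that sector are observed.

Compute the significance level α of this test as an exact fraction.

The Type I error probability is α = P(Y ≥ 9) computed under H₀, where Y ~ Binomial(14, 1/3).
P(Y ≥ 9) = Σ_{j=9}^{14} C(14,j)·(1/3)^j·(2/3)^{14-j} = 9265/531441.

9265/531441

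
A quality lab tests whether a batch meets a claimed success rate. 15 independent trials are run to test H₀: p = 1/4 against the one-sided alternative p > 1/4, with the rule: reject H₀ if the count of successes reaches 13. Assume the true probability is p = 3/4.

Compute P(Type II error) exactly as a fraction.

Under the alternative p = 3/4, Y ~ Binomial(15, 3/4); β is the probability the test does not reject, P(Y < 13).
Summing C(15,j)·(3/4)^j·(1/4)^{15-j} for j = 0..12 gives 820244467/1073741824.

820244467/1073741824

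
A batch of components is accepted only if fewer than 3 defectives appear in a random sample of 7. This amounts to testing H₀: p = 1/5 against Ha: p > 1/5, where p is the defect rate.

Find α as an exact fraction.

2313/15625

The significance level is the probability, assuming p = 1/5, of seeing 3 or more defectives in 7 draws.
α = 1 − P(S ≤ 2) = 1 − 13312/15625 = 2313/15625.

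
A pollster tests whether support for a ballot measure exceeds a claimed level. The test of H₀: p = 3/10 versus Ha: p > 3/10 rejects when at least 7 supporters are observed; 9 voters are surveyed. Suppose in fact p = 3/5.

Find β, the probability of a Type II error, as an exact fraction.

1500416/1953125

Under the alternative p = 3/5, X ~ Binomial(9, 3/5); β is the probability the test does not reject, P(X < 7).
Equivalently, β = 1 − P(X ≥ 7) = 1500416/1953125.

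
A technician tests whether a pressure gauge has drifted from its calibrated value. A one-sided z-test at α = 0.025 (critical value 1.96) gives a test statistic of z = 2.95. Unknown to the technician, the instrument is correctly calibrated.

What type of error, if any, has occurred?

Type I error

The conventional null hypothesis is that the instrument is correctly calibrated.
Since z = 2.95 > z* = 1.96, H₀ is rejected.
H₀ is true (actually the instrument is correctly calibrated).
Rejecting a true H₀ is a Type I error.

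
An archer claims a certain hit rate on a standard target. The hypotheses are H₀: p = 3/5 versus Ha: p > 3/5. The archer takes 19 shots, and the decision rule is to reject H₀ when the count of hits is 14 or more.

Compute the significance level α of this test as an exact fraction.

3107499742269/19073486328125

Under H₀, Y ~ Binomial(19, 3/5), and α = P(Y ≥ 14).
Summing C(19,j)(3/5)^j(2/5)^{19−j} for j = 14,…,19 gives 3107499742269/19073486328125.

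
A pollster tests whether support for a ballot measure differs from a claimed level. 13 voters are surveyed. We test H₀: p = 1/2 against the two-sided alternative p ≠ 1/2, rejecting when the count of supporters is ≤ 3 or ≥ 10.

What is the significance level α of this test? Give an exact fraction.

189/2048

Under H₀, X ~ Binomial(13, 1/2); α is the probability of landing in either tail, P(X ≤ 3) + P(X ≥ 10).
Each tail has probability (1 + 13 + 78 + 286)/8192; doubling gives α = 756/8192 = 189/2048.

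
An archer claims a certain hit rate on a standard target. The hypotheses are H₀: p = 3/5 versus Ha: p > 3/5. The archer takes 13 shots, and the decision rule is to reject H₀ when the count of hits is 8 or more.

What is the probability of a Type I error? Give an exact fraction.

α = P(reject H₀ | H₀ true) = P(S ≥ 8 | p = 3/5), with S ~ Binomial(13, 3/5).
Adding the binomial terms for j = 8 through 13 with p = 3/5 yields 701167509/1220703125.

701167509/1220703125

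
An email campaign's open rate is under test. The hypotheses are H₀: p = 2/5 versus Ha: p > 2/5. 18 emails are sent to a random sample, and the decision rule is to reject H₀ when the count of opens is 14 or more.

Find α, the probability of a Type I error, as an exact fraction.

976093184/762939453125

α = P(reject H₀ | H₀ true) = P(K ≥ 14 | p = 2/5), with K ~ Binomial(18, 2/5).
P(K ≥ 14) = Σ_{j=14}^{18} C(18,j)·(2/5)^j·(3/5)^{18-j} = 976093184/762939453125.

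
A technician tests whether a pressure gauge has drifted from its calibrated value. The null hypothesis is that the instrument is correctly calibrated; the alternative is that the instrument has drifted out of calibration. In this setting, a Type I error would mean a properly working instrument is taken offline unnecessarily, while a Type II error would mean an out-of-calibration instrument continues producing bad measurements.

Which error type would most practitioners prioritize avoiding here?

Type II error

The Type II consequence (an out-of-calibration instrument continues producing bad measurements) is more severe than the Type I consequence (a properly working instrument is taken offline unnecessarily).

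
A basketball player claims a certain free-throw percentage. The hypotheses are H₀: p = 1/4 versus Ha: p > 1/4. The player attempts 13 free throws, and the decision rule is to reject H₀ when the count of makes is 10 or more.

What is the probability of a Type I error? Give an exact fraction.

Under H₀, Y ~ Binomial(13, 1/4), and α = P(Y ≥ 10).
Adding the binomial terms for j = 10 through 13 with p = 1/4 yields 529/4194304.

529/4194304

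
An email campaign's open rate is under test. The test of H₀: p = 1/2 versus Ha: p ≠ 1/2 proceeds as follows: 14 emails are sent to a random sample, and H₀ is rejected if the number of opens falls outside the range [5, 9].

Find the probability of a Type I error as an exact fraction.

1471/8192

The significance level is the null-hypothesis probability of the rejection region {≤4} ∪ {≥10}.
Each tail has probability (1 + 14 + 91 + 364 + 1001)/16384; doubling gives α = 2942/16384 = 1471/8192.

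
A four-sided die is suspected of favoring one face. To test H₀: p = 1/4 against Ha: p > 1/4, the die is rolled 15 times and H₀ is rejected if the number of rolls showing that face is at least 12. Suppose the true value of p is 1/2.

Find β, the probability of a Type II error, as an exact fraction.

Under the alternative p = 1/2, S ~ Binomial(15, 1/2); β is the probability the test does not reject, P(S < 12).
Summing C(15,j)·(1/2)^j·(1/2)^{15-j} for j = 0..11 gives 503/512.

503/512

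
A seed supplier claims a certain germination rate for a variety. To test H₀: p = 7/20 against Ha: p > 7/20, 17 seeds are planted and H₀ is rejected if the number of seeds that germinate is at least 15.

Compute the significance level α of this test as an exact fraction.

5834753095719947/655360000000000000000

Under H₀, Y ~ Binomial(17, 7/20), and α = P(Y ≥ 15).
Summing C(17,j)(7/20)^j(13/20)^{17−j} for j = 15,…,17 gives 5834753095719947/655360000000000000000.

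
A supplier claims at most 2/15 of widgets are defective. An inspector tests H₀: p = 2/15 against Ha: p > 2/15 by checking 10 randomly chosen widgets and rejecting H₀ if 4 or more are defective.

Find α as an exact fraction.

6543935072/192216796875

Under H₀, Y ~ Binomial(10, 2/15); the Type I error rate is P(Y ≥ 4).
α = 1 − P(Y ≤ 3) = 1 − 185672861803/192216796875 = 6543935072/192216796875.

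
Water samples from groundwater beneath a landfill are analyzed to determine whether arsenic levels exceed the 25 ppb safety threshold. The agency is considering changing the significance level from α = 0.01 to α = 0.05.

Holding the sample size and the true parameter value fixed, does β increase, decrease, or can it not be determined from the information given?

It decreases.

A larger α widens the rejection region, so when the alternative is true more outcomes lead to rejection — failing to reject becomes less likely.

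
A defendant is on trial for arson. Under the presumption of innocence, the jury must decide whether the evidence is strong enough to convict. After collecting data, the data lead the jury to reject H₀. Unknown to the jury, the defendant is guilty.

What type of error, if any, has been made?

Neither — the decision is correct.

The conventional null hypothesis here is that the defendant is innocent.
The test rejected a false H₀ — the decision matches the true state.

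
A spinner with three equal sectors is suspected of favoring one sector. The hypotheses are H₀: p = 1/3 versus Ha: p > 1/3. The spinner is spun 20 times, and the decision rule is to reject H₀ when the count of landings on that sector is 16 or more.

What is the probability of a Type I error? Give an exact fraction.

29147/1162261467

The Type I error probability is α = P(Y ≥ 16) computed under H₀, where Y ~ Binomial(20, 1/3).
Summing C(20,j)(1/3)^j(2/3)^{20−j} for j = 16,…,20 gives 29147/1162261467.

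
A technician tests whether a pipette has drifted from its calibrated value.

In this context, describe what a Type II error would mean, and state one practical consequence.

A Type II error would mean concluding that the instrument is correctly calibrated (or at least failing to establish that the instrument has drifted out of calibration) when in fact the instrument has drifted out of calibration. Consequence: an out-of-calibration instrument continues producing bad measurements.

With the conventional null hypothesis that the instrument is correctly calibrated:
A Type II error is failing to reject H₀ when H₀ is false.
Here that means leaving the instrument in service when actually the instrument has drifted out of calibration.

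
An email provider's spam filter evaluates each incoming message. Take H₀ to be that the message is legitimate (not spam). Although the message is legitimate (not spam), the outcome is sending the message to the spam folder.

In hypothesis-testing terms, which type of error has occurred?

Type I error

'Sending the message to the spam folder' corresponds to rejecting H₀.
H₀ was rejected but H₀ is true — a Type I error (false positive).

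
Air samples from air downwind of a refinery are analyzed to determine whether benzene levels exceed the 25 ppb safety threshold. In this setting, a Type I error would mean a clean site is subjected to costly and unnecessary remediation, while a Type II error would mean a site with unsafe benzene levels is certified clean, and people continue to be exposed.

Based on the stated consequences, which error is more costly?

The Type II consequence (a site with unsafe benzene levels is certified clean, and people continue to be exposed) is more severe than the Type I consequence (a clean site is subjected to costly and unnecessary remediation).

Type II error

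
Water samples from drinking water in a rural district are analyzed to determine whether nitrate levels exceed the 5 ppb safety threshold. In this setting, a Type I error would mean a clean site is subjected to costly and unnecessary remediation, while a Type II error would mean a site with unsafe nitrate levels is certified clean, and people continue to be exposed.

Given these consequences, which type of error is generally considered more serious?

The Type II consequence (a site with unsafe nitrate levels is certified clean, and people continue to be exposed) is more severe than the Type I consequence (a clean site is subjected to costly and unnecessary remediation).

Type II error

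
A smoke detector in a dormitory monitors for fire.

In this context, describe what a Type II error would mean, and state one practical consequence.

With the conventional null hypothesis that there is no fire:
A Type II error is failing to reject H₀ when H₀ is false.
Here that means remaining silent when actually there is a fire.

A Type II error would mean concluding that there is no fire (or at least failing to establish that there is a fire) when in fact there is a fire. Consequence: a real fire goes undetected.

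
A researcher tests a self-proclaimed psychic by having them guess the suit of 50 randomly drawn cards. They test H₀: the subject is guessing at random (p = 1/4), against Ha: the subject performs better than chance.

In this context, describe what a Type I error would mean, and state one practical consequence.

A Type I error would mean concluding that the subject performs better than chance when in fact the subject is guessing at random (p = 1/4). Consequence: a lucky guesser is credited with psychic ability.

A Type I error is rejecting H₀ when H₀ is true.
Here that means concluding the subject has some ability beyond chance when actually the subject is guessing at random (p = 1/4).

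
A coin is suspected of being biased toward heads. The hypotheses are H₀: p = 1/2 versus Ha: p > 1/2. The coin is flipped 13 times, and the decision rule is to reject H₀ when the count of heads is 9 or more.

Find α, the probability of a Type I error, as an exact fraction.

Under H₀, X ~ Binomial(13, 1/2), and α = P(X ≥ 9).
Summing the upper tail: (715 + 286 + 78 + 13 + 1) / 2^13 = 1093/8192.

1093/8192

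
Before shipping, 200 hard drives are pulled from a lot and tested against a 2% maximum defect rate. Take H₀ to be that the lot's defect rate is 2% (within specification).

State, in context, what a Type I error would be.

A Type I error is rejecting H₀ when H₀ is true.
Here that means rejecting the lot and scrapping or reworking it when actually the lot's defect rate is 2% (within specification).

A Type I error would mean concluding that the lot's defect rate exceeds 2% when in fact the lot's defect rate is 2% (within specification).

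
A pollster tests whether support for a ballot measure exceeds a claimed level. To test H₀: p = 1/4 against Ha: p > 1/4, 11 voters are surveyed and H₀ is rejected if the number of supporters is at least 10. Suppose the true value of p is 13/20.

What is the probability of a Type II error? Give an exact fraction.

A Type II error is failing to reject when Ha holds: with p = 13/20, β = P(X ≤ 9).
Adding the binomial probabilities P(X=0)+…+P(X=9) at p = 13/20 gives 19239273573359/20480000000000.

19239273573359/20480000000000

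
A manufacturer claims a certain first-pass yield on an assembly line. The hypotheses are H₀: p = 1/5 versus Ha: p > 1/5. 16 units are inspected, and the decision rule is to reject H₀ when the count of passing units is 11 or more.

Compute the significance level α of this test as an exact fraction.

Under H₀, X ~ Binomial(16, 1/5), and α = P(X ≥ 11).
Summing C(16,j)(1/5)^j(4/5)^{16−j} for j = 11,…,16 gives 4976577/152587890625.

4976577/152587890625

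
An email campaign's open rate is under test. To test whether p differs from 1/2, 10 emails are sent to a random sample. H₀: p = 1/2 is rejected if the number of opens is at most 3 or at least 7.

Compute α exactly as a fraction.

Under H₀, S ~ Binomial(10, 1/2); α is the probability of landing in either tail, P(S ≤ 3) + P(S ≥ 7).
By symmetry, α = 2·P(S ≤ 3) = 2·(1 + 10 + 45 + 120)/1024 = 352/1024 = 11/32.

11/32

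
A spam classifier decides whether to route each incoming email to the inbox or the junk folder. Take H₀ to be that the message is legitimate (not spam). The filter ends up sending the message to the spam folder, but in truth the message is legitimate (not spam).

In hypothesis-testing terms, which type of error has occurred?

Type I error

'Sending the message to the spam folder' corresponds to rejecting H₀.
H₀ was rejected but H₀ is true — a Type I error (false positive).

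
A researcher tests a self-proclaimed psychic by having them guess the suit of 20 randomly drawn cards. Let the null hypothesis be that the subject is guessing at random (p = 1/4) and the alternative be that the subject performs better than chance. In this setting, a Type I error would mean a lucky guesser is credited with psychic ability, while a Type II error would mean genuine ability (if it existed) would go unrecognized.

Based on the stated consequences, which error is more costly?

The Type I consequence (a lucky guesser is credited with psychic ability) is more severe than the Type II consequence (genuine ability (if it existed) would go unrecognized).

Type I error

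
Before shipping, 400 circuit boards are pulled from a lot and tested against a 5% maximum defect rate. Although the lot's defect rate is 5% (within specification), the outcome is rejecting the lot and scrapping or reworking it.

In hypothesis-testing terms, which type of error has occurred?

Type I error

The null hypothesis here is that the lot's defect rate is 5% (within specification).
'Rejecting the lot and scrapping or reworking it' corresponds to rejecting H₀.
H₀ was rejected but H₀ is true — a Type I error (false positive).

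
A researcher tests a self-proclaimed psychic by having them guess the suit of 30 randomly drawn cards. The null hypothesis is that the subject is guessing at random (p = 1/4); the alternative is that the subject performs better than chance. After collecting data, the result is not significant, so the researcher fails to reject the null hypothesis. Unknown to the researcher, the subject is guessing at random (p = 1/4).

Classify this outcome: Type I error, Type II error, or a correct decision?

The test retained a true H₀ — the decision matches the true state.

No error — this is a correct decision.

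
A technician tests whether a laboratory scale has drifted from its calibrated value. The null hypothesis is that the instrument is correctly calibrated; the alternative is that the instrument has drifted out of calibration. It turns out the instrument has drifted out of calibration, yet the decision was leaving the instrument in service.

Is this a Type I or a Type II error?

Type II error

'Leaving the instrument in service' corresponds to failing to reject H₀.
H₀ was not rejected but H₀ is false — a Type II error (false negative).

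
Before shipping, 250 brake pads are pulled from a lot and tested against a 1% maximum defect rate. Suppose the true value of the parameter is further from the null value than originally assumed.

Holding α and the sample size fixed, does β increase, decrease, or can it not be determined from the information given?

A bigger departure from H₀ is easier for the test to detect, so it fails to reject less often.

It decreases.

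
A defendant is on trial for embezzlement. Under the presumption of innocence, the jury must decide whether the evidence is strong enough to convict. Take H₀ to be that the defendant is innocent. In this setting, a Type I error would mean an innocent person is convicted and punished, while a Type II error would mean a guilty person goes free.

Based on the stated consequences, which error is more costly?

The Type I consequence (an innocent person is convicted and punished) is more severe than the Type II consequence (a guilty person goes free).

Type I error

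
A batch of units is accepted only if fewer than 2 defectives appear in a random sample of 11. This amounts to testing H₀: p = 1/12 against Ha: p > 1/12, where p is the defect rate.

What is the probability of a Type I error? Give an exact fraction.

86192514733/371504185344

The significance level is the probability, assuming p = 1/12, of seeing 2 or more defectives in 11 draws.
Via the complement, α = 1 − Σ_{j=0}^{1} C(11,j)(1/12)^j(11/12)^{11-j} = 86192514733/371504185344.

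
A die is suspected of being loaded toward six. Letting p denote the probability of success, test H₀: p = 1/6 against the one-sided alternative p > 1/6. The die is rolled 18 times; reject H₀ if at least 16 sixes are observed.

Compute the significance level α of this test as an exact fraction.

α = P(reject H₀ | H₀ true) = P(Y ≥ 16 | p = 1/6), with Y ~ Binomial(18, 1/6).
P(Y ≥ 16) = Σ_{j=16}^{18} C(18,j)·(1/6)^j·(5/6)^{18-j} = 979/25389989167104.

979/25389989167104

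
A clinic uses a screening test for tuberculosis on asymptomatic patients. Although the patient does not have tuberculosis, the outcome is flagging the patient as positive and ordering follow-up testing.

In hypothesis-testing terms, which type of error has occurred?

The null hypothesis here is that the patient does not have tuberculosis.
'Flagging the patient as positive and ordering follow-up testing' corresponds to rejecting H₀.
H₀ was rejected but H₀ is true — a Type I error (false positive).

Type I error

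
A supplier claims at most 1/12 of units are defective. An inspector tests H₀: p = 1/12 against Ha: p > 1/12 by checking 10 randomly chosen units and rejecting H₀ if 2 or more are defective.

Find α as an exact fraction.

4133487571/20639121408

Under H₀, Y ~ Binomial(10, 1/12); the Type I error rate is P(Y ≥ 2).
Via the complement, α = 1 − Σ_{j=0}^{1} C(10,j)(1/12)^j(11/12)^{10-j} = 4133487571/20639121408.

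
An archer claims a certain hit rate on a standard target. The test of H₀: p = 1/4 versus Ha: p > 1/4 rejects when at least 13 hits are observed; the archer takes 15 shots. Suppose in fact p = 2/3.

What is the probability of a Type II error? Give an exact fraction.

13210219/14348907

Under the alternative p = 2/3, X ~ Binomial(15, 2/3); β is the probability the test does not reject, P(X < 13).
Equivalently, β = 1 − P(X ≥ 13) = 13210219/14348907.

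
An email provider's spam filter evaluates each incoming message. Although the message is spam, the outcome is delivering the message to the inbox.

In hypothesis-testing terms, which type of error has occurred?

Type II error

The null hypothesis here is that the message is legitimate (not spam).
'Delivering the message to the inbox' corresponds to failing to reject H₀.
H₀ was not rejected but H₀ is false — a Type II error (false negative).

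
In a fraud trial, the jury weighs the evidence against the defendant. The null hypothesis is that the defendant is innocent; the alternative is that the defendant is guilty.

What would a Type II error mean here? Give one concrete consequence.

A Type II error would mean concluding that the defendant is innocent (or at least failing to establish that the defendant is guilty) when in fact the defendant is guilty. Consequence: a guilty person goes free.

A Type II error is failing to reject H₀ when H₀ is false.
Here that means acquitting the defendant when actually the defendant is guilty.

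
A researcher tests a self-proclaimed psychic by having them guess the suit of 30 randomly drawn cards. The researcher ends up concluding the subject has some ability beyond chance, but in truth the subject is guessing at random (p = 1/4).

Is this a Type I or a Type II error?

The null hypothesis here is that the subject is guessing at random (p = 1/4).
'Concluding the subject has some ability beyond chance' corresponds to rejecting H₀.
H₀ was rejected but H₀ is true — a Type I error (false positive).

Type I error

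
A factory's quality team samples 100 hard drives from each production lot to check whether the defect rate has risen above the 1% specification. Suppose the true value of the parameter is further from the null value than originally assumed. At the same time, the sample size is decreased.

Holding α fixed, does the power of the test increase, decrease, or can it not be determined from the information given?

The first change alone would make β decrease; the second alone would make β increase. Which effect dominates depends on the magnitudes, which are not given.
Since power = 1 − β, the effect on power is likewise indeterminate.

Cannot be determined from the information given.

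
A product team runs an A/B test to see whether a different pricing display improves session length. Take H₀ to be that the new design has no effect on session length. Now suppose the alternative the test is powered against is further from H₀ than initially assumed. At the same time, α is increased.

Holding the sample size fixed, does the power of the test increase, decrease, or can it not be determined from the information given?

It increases.

A bigger departure from H₀ is easier for the test to detect, so it fails to reject less often. A larger α widens the rejection region, so when the alternative is true more outcomes lead to rejection — failing to reject becomes less likely. Both changes push β in the same direction.
Since power = 1 − β and β decreases, power increases.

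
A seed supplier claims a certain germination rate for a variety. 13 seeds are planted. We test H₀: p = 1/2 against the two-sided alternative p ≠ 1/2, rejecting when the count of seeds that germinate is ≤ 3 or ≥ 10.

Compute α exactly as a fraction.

189/2048

The significance level is the null-hypothesis probability of the rejection region {≤3} ∪ {≥10}.
Each tail has probability (1 + 13 + 78 + 286)/8192; doubling gives α = 756/8192 = 189/2048.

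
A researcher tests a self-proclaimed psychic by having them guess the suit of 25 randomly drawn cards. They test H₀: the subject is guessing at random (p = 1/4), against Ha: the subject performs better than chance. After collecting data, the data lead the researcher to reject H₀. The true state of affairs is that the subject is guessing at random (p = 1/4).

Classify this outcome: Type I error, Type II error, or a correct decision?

H₀ was rejected, but H₀ is actually true.
Rejecting a true null hypothesis is a Type I error (false positive).

Type I error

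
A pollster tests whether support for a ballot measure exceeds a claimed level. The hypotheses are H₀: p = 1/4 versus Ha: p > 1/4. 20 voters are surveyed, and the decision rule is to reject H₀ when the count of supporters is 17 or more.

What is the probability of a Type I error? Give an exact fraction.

Under H₀, Y ~ Binomial(20, 1/4), and α = P(Y ≥ 17).
Summing C(20,j)(1/4)^j(3/4)^{20−j} for j = 17,…,20 gives 32551/1099511627776.

32551/1099511627776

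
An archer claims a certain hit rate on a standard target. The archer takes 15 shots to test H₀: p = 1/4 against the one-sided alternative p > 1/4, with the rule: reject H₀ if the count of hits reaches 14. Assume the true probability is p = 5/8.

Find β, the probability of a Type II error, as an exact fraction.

17439598153791/17592186044416

A Type II error is failing to reject when Ha holds: with p = 5/8, β = P(X ≤ 13).
Equivalently, β = 1 − P(X ≥ 14) = 17439598153791/17592186044416.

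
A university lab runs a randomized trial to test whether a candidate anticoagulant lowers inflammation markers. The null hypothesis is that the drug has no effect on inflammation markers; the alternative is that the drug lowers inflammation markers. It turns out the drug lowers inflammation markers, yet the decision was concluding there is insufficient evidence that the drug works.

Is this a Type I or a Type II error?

Type II error

'Concluding there is insufficient evidence that the drug works' corresponds to failing to reject H₀.
H₀ was not rejected but H₀ is false — a Type II error (false negative).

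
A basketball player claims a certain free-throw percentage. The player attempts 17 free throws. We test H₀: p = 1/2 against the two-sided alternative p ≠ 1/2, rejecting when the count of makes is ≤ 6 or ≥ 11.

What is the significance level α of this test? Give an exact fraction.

10889/32768

The significance level is the null-hypothesis probability of the rejection region {≤6} ∪ {≥11}.
By symmetry, α = 2·P(K ≤ 6) = 2·(1 + 17 + 136 + 680 + 2380 + 6188 + 12376)/131072 = 43556/131072 = 10889/32768.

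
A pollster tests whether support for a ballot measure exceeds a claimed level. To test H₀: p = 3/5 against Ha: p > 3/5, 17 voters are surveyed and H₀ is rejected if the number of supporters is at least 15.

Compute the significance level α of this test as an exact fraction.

1879706817/152587890625

α = P(reject H₀ | H₀ true) = P(Y ≥ 15 | p = 3/5), with Y ~ Binomial(17, 3/5).
Adding the binomial terms for j = 15 through 17 with p = 3/5 yields 1879706817/152587890625.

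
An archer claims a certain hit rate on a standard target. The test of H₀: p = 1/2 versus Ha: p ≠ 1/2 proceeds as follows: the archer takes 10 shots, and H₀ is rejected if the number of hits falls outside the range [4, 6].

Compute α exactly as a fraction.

Under H₀, X ~ Binomial(10, 1/2); α is the probability of landing in either tail, P(X ≤ 3) + P(X ≥ 7).
The two tails are symmetric, so α = 2·(1 + 10 + 45 + 120)/2^10 = 352/1024 = 11/32.

11/32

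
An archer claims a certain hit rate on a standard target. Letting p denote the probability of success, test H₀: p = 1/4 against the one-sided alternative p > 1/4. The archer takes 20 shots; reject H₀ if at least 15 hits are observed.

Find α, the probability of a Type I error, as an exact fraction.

1048117/274877906944

The Type I error probability is α = P(S ≥ 15) computed under H₀, where S ~ Binomial(20, 1/4).
Adding the binomial terms for j = 15 through 20 with p = 1/4 yields 1048117/274877906944.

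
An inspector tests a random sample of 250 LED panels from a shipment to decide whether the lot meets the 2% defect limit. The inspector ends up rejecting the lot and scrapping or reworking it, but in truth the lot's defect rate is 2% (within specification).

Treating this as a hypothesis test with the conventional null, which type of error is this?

The null hypothesis here is that the lot's defect rate is 2% (within specification).
'Rejecting the lot and scrapping or reworking it' corresponds to rejecting H₀.
H₀ was rejected but H₀ is true — a Type I error (false positive).

Type I error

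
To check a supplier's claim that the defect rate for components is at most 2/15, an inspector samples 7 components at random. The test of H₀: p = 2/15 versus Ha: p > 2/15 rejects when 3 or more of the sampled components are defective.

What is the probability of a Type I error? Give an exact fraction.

623128/11390625

Under H₀, Y ~ Binomial(7, 2/15); the Type I error rate is P(Y ≥ 3).
α = 1 − P(Y ≤ 2) = 1 − 10767497/11390625 = 623128/11390625.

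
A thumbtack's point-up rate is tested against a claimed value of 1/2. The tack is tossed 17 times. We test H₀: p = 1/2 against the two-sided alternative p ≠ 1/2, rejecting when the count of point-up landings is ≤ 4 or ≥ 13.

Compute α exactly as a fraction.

α = P(K ≤ 4 or K ≥ 13 | p = 1/2), K ~ Binomial(17, 1/2).
Each tail has probability (1 + 17 + 136 + 680 + 2380)/131072; doubling gives α = 6428/131072 = 1607/32768.

1607/32768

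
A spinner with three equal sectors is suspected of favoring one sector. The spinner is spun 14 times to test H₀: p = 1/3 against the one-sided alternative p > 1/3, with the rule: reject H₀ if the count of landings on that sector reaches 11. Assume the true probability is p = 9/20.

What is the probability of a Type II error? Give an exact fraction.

β = P(fail to reject H₀ | Ha true) = P(X ≤ 10 | p = 9/20), X ~ Binomial(14, 9/20).
Adding the binomial probabilities P(X=0)+…+P(X=10) at p = 9/20 gives 809836111480091663/819200000000000000.

809836111480091663/819200000000000000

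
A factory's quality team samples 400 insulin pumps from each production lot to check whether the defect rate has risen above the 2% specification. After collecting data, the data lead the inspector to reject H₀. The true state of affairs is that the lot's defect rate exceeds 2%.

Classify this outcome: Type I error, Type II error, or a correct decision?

The conventional null hypothesis here is that the lot's defect rate is 2% (within specification).
The test rejected a false H₀ — the decision matches the true state.

No error (correct decision).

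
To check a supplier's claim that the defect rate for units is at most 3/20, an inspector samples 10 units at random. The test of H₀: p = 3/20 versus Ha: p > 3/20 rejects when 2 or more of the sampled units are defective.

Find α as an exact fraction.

α = P(reject H₀ | H₀ true) = P(K ≥ 2 | p = 3/20), K ~ Binomial(10, 3/20).
α = 1 − P(K ≤ 1) = 1 − 5573630195359/10240000000000 = 4666369804641/10240000000000.

4666369804641/10240000000000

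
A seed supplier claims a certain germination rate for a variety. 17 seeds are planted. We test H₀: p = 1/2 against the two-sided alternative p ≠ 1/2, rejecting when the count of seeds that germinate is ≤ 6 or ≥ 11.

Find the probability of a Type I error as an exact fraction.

10889/32768

Under H₀, K ~ Binomial(17, 1/2); α is the probability of landing in either tail, P(K ≤ 6) + P(K ≥ 11).
Each tail has probability (1 + 17 + 136 + 680 + 2380 + 6188 + 12376)/131072; doubling gives α = 43556/131072 = 10889/32768.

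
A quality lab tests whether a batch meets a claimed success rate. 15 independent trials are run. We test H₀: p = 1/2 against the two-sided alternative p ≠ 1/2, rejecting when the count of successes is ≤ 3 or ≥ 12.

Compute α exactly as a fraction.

The significance level is the null-hypothesis probability of the rejection region {≤3} ∪ {≥12}.
By symmetry, α = 2·P(K ≤ 3) = 2·(1 + 15 + 105 + 455)/32768 = 1152/32768 = 9/256.

9/256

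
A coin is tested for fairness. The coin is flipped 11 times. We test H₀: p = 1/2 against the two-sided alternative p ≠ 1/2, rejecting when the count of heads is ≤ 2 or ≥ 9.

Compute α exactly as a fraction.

The significance level is the null-hypothesis probability of the rejection region {≤2} ∪ {≥9}.
The two tails are symmetric, so α = 2·(1 + 11 + 55)/2^11 = 134/2048 = 67/1024.

67/1024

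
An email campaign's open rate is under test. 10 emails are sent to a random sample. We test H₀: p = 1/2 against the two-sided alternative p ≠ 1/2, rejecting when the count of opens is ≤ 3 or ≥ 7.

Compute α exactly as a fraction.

Under H₀, X ~ Binomial(10, 1/2); α is the probability of landing in either tail, P(X ≤ 3) + P(X ≥ 7).
By symmetry, α = 2·P(X ≤ 3) = 2·(1 + 10 + 45 + 120)/1024 = 352/1024 = 11/32.

11/32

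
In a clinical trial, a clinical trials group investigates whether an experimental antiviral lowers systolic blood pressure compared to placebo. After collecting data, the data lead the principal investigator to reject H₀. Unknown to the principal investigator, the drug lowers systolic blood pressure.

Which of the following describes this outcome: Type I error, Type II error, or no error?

The conventional null hypothesis here is that the drug has no effect on systolic blood pressure.
The test rejected a false H₀ — the decision matches the true state.

No error (correct decision).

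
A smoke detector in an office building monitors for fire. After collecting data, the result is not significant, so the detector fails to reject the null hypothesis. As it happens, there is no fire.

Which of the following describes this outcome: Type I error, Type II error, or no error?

No error — this is a correct decision.

The conventional null hypothesis here is that there is no fire.
The test retained a true H₀ — the decision matches the true state.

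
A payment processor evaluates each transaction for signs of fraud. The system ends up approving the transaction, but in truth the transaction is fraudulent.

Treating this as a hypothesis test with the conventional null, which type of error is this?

Type II error

The null hypothesis here is that the transaction is legitimate.
'Approving the transaction' corresponds to failing to reject H₀.
H₀ was not rejected but H₀ is false — a Type II error (false negative).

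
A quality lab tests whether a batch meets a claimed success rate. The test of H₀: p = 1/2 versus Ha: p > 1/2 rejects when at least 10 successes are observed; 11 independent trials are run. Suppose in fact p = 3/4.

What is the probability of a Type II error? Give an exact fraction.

1683809/2097152

Under the alternative p = 3/4, S ~ Binomial(11, 3/4); β is the probability the test does not reject, P(S < 10).
Equivalently, β = 1 − P(S ≥ 10) = 1683809/2097152.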